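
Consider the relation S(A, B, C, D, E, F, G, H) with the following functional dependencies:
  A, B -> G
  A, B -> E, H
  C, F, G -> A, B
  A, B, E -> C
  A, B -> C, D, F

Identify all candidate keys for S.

{A, B}⁺ = {A, B, C, D, E, F, G, H}, which is every attribute, so {A, B} is a candidate key.
{C, F, G}⁺ = {A, B, C, D, E, F, G, H}, which is every attribute, so {C, F, G} is a candidate key.
Any other superkey properly contains one of these, so there are no further candidate keys.

{A, B}, {C, F, G}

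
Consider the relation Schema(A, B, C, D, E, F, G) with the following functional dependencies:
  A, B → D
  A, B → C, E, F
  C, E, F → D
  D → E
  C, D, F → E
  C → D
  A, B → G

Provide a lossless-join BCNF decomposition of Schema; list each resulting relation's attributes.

{A, B, C, F, G}; {C, D}; {C, E}; {D, E}

Candidate key of the original relation: {A, B}.
{A, B, C, D, E, F, G}: {C, E, F} determines {C, D, E, F} here but is not a superkey — split on C, E, F → D, giving {C, D, E, F} and {A, B, C, E, F, G}.
{C, D, E, F}: {D} determines {D, E} here but is not a superkey — split on D → E, giving {D, E} and {C, D, F}.
{D, E} has no BCNF violation.
{C, D, F}: {C} determines {C, D} here but is not a superkey — split on C → D, giving {C, D} and {C, F}.
{C, D} has no BCNF violation.
{C, F} has no BCNF violation.
{A, B, C, E, F, G}: {C} determines {C, E} here but is not a superkey — split on C → E, giving {C, E} and {A, B, C, F, G}.
{C, E} has no BCNF violation.
{A, B, C, F, G} has no BCNF violation.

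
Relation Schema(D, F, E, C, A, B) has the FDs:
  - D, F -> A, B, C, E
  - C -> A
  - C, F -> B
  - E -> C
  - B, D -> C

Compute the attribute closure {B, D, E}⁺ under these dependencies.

{A, B, C, D, E}

Start with {B, D, E}.
E -> C applies; add {C} → now {B, C, D, E}.
C -> A applies; add {A} → now {A, B, C, D, E}.
No further FD applies.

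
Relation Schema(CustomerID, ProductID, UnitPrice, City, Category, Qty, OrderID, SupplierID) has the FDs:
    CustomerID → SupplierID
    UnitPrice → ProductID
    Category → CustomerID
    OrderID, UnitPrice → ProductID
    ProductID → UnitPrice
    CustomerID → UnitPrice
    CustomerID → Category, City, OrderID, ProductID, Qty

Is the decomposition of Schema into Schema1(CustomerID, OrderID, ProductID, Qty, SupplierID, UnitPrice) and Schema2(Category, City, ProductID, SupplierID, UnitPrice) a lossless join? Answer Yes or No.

The shared attributes are {ProductID, SupplierID, UnitPrice} and {ProductID, SupplierID, UnitPrice}⁺ = {ProductID, SupplierID, UnitPrice}.
The closure covers neither Schema1 nor Schema2 entirely; the join is not lossless.

No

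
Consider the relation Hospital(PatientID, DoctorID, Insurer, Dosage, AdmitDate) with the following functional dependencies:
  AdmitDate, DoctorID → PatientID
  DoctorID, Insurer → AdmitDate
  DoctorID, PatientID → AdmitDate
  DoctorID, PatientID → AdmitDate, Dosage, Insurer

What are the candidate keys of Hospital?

{AdmitDate, DoctorID}, {DoctorID, Insurer}, {DoctorID, PatientID}

No FD produces {DoctorID}, so it must be in every candidate key.
Closure of {AdmitDate, DoctorID} is {AdmitDate, DoctorID, Dosage, Insurer, PatientID}, the whole schema; {AdmitDate, DoctorID} is a candidate key.
Closure of {DoctorID, Insurer} is {AdmitDate, DoctorID, Dosage, Insurer, PatientID}, the whole schema; {DoctorID, Insurer} is a candidate key.
Closure of {DoctorID, PatientID} is {AdmitDate, DoctorID, Dosage, Insurer, PatientID}, the whole schema; {DoctorID, PatientID} is a candidate key.
These are minimal and exhaustive — every other superkey contains one of them.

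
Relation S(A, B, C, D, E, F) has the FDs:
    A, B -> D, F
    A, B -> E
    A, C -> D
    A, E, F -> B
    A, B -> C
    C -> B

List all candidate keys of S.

{A, B}, {A, C}, {A, E, F}

No FD produces {A}, so it must be in every candidate key.
{A, B} is a candidate key since {A, B}⁺ = {A, B, C, D, E, F} covers every attribute.
{A, C} is a candidate key since {A, C}⁺ = {A, B, C, D, E, F} covers every attribute.
{A, E, F} is a candidate key since {A, E, F}⁺ = {A, B, C, D, E, F} covers every attribute.
Any other superkey properly contains one of these, so there are no further candidate keys.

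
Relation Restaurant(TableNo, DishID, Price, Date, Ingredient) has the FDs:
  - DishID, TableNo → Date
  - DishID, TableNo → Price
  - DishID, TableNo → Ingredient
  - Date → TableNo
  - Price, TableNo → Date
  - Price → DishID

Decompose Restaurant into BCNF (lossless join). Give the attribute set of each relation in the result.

Candidate keys of the original relation: {Date, DishID}, {Date, Price}, {DishID, TableNo}, {Price, TableNo}.
{Date, DishID, Ingredient, Price, TableNo}: {Date} determines {Date, TableNo} here but is not a superkey — split on Date → TableNo, giving {Date, TableNo} and {Date, DishID, Ingredient, Price}.
{Date, TableNo} is in BCNF.
{Date, DishID, Ingredient, Price}: {Price} determines {DishID, Price} here but is not a superkey — split on Price → DishID, giving {DishID, Price} and {Date, Ingredient, Price}.
{DishID, Price} is in BCNF.
{Date, Ingredient, Price} is in BCNF.

{Date, Ingredient, Price}; {Date, TableNo}; {DishID, Price}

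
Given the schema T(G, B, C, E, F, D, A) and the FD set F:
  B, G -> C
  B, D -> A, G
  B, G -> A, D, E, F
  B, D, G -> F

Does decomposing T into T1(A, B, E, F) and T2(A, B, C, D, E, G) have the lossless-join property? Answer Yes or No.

Common attributes: {A, B, E}; their closure is {A, B, E}.
The closure covers neither T1 nor T2 entirely; the join is not lossless.

No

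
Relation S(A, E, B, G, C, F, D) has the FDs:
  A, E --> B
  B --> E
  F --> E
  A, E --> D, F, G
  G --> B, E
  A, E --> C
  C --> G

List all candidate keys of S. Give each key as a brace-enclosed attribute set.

{A} never appears on the right of any FD, so every key must include it.
{A, B}⁺ = {A, B, C, D, E, F, G} — all of the relation — so {A, B} is a candidate key.
{A, C}⁺ = {A, B, C, D, E, F, G} — all of the relation — so {A, C} is a candidate key.
{A, E}⁺ = {A, B, C, D, E, F, G} — all of the relation — so {A, E} is a candidate key.
{A, F}⁺ = {A, B, C, D, E, F, G} — all of the relation — so {A, F} is a candidate key.
{A, G}⁺ = {A, B, C, D, E, F, G} — all of the relation — so {A, G} is a candidate key.
These are minimal and exhaustive — every other superkey contains one of them.

{A, B}, {A, C}, {A, E}, {A, F}, {A, G}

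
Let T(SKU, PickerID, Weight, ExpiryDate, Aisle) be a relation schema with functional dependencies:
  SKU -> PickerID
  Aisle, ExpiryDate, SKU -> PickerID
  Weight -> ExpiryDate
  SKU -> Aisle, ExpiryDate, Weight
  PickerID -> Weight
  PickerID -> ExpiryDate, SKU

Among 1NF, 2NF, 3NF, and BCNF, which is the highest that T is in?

2NF

Candidate keys: {PickerID}, {SKU}. Prime attributes: {PickerID, SKU}.
For Weight -> ExpiryDate we have {Weight}⁺ = {ExpiryDate, Weight}; {Weight} is not a superkey, so BCNF fails.
Weight -> ExpiryDate determines the non-prime attribute {ExpiryDate} from a non-superkey — 3NF is violated.
With only single-attribute keys there can be no partial dependency, so 2NF holds.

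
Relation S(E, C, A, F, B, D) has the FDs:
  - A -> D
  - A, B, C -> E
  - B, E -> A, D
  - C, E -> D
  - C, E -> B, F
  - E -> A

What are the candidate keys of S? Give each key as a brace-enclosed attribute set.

No FD produces {C}, so it must be in every candidate key.
Closure of {C, E} is {A, B, C, D, E, F}, the whole schema; {C, E} is a candidate key.
Closure of {A, B, C} is {A, B, C, D, E, F}, the whole schema; {A, B, C} is a candidate key.
Any other superkey properly contains one of these, so there are no further candidate keys.

{A, B, C}, {C, E}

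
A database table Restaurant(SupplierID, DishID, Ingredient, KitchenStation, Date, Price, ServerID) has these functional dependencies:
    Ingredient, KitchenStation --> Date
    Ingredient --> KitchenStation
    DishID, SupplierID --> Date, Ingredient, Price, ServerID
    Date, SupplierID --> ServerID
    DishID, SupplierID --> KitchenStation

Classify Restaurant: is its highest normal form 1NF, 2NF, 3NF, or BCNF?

2NF

Candidate key: {DishID, SupplierID}. Prime attributes: {DishID, SupplierID}.
Ingredient, KitchenStation --> Date breaks BCNF: {Ingredient, KitchenStation}⁺ = {Date, Ingredient, KitchenStation}, so {Ingredient, KitchenStation} is not a superkey.
Ingredient, KitchenStation --> Date determines the non-prime attribute {Date} from a non-superkey — 3NF is violated.
No non-prime attribute depends on a proper subset of any candidate key, so 2NF holds.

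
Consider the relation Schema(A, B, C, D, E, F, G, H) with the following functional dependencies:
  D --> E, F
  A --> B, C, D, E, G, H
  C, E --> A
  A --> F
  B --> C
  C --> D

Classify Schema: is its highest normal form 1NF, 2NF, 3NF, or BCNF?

Candidate keys: {A}, {B}, {C}. Prime attributes: {A, B, C}.
D --> E, F: {D}⁺ = {D, E, F}, which is not all of the attributes, so the left side is not a superkey — BCNF is violated.
Because {E, F} are non-prime and the left side of D --> E, F is not a superkey, the relation is not in 3NF.
Every candidate key is a single attribute, so no partial dependency is possible; 2NF holds.

2NF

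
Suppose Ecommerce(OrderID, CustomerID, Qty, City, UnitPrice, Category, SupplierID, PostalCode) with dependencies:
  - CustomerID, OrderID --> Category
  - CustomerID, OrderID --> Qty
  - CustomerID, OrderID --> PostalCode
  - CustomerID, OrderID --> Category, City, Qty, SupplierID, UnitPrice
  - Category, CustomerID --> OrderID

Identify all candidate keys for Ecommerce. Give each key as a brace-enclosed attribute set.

{CustomerID} never appears on the right of any FD, so every key must include it.
{Category, CustomerID}⁺ = {Category, City, CustomerID, OrderID, PostalCode, Qty, SupplierID, UnitPrice}, which is every attribute, so {Category, CustomerID} is a candidate key.
{CustomerID, OrderID}⁺ = {Category, City, CustomerID, OrderID, PostalCode, Qty, SupplierID, UnitPrice}, which is every attribute, so {CustomerID, OrderID} is a candidate key.
Any other superkey properly contains one of these, so there are no further candidate keys.

{Category, CustomerID}, {CustomerID, OrderID}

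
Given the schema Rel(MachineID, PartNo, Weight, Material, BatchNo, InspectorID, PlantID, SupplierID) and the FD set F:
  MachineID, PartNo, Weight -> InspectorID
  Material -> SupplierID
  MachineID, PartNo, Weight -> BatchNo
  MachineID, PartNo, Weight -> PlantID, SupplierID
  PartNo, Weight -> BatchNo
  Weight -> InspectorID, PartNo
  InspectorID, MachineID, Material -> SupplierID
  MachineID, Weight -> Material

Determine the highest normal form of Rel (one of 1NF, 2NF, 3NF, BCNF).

Candidate key: {MachineID, Weight}. Prime attributes: {MachineID, Weight}.
For Material -> SupplierID we have {Material}⁺ = {Material, SupplierID}; {Material} is not a superkey, so BCNF fails.
Material -> SupplierID has non-prime {SupplierID} on the right and a non-superkey on the left, so 3NF fails.
The proper key subset {Weight} of {MachineID, Weight} determines non-prime {BatchNo, InspectorID, PartNo}, so the relation is not even in 2NF.

1NF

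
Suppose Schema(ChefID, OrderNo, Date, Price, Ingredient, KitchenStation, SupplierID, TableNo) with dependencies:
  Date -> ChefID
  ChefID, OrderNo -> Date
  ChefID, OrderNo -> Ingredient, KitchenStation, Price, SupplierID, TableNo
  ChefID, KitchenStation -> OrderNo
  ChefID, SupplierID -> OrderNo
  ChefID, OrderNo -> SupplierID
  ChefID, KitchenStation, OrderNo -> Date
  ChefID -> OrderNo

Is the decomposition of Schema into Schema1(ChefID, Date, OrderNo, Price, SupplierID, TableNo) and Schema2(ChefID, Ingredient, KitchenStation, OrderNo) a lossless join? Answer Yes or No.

Schema1 ∩ Schema2 = {ChefID, OrderNo}; its closure under F is {ChefID, Date, Ingredient, KitchenStation, OrderNo, Price, SupplierID, TableNo}.
Schema1 is contained in that closure, so Schema1 ∩ Schema2 -> Schema1 holds and the join is lossless.

Yes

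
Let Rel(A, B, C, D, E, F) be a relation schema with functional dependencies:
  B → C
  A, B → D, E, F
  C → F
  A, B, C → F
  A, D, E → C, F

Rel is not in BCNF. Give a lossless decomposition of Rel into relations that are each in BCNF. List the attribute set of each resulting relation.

{A, B, D, E}; {B, C}; {C, F}

Candidate key of the original relation: {A, B}.
In {A, B, C, D, E, F}, {B} is not a superkey ({B}⁺ restricted to this set is {B, C, F}), so split on B → C, F into {B, C, F} and {A, B, D, E}.
In {B, C, F}, {C} is not a superkey ({C}⁺ restricted to this set is {C, F}), so split on C → F into {C, F} and {B, C}.
{C, F} is in BCNF.
{B, C} is in BCNF.
{A, B, D, E} is in BCNF.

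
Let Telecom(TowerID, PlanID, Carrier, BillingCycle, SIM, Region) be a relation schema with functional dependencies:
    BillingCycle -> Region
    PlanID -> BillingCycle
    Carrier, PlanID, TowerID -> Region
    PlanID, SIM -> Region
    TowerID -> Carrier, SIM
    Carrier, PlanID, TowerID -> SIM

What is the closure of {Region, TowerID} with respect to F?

Start with {Region, TowerID}.
TowerID -> Carrier, SIM applies; add {Carrier, SIM} → now {Carrier, Region, SIM, TowerID}.
No further FD applies.

{Carrier, Region, SIM, TowerID}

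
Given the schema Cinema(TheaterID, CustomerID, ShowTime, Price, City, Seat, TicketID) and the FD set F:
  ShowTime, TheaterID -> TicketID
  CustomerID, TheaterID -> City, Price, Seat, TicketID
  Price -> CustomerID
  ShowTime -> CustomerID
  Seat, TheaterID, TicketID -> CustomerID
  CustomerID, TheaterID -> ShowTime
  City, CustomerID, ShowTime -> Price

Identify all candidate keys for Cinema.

{CustomerID, TheaterID}, {Price, TheaterID}, {Seat, TheaterID, TicketID}, {ShowTime, TheaterID}

{TheaterID} never appears on the right of any FD, so every key must include it.
{CustomerID, TheaterID}⁺ = {City, CustomerID, Price, Seat, ShowTime, TheaterID, TicketID}, which is every attribute, so {CustomerID, TheaterID} is a candidate key.
{Price, TheaterID}⁺ = {City, CustomerID, Price, Seat, ShowTime, TheaterID, TicketID}, which is every attribute, so {Price, TheaterID} is a candidate key.
{ShowTime, TheaterID}⁺ = {City, CustomerID, Price, Seat, ShowTime, TheaterID, TicketID}, which is every attribute, so {ShowTime, TheaterID} is a candidate key.
{Seat, TheaterID, TicketID}⁺ = {City, CustomerID, Price, Seat, ShowTime, TheaterID, TicketID}, which is every attribute, so {Seat, TheaterID, TicketID} is a candidate key.
Any other superkey properly contains one of these, so there are no further candidate keys.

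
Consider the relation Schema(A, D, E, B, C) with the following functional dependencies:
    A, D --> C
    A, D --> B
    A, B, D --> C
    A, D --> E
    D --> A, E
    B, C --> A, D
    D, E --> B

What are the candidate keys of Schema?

{D}⁺ = {A, B, C, D, E} — all of the relation — so {D} is a candidate key.
{B, C}⁺ = {A, B, C, D, E} — all of the relation — so {B, C} is a candidate key.
These are minimal and exhaustive — every other superkey contains one of them.

{B, C}, {D}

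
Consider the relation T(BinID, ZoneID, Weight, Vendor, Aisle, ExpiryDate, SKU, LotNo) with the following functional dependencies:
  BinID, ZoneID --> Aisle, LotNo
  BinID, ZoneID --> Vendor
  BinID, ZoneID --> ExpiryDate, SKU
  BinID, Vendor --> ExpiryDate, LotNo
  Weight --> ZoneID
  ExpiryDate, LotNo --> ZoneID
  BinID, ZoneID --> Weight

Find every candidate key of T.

{BinID, ExpiryDate, LotNo}, {BinID, Vendor}, {BinID, Weight}, {BinID, ZoneID}

Attributes never on any right-hand side: {BinID} — every candidate key must contain it.
{BinID, Vendor} is a candidate key since {BinID, Vendor}⁺ = {Aisle, BinID, ExpiryDate, LotNo, SKU, Vendor, Weight, ZoneID} covers every attribute.
{BinID, Weight} is a candidate key since {BinID, Weight}⁺ = {Aisle, BinID, ExpiryDate, LotNo, SKU, Vendor, Weight, ZoneID} covers every attribute.
{BinID, ZoneID} is a candidate key since {BinID, ZoneID}⁺ = {Aisle, BinID, ExpiryDate, LotNo, SKU, Vendor, Weight, ZoneID} covers every attribute.
{BinID, ExpiryDate, LotNo} is a candidate key since {BinID, ExpiryDate, LotNo}⁺ = {Aisle, BinID, ExpiryDate, LotNo, SKU, Vendor, Weight, ZoneID} covers every attribute.
No proper subset of any of these is a key, and no other minimal superkey exists.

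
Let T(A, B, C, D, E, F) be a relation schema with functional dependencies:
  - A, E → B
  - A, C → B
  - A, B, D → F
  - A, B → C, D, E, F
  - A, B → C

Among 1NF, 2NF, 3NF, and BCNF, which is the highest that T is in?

BCNF

Candidate keys: {A, B}, {A, C}, {A, E}. Prime attributes: {A, B, C, E}.
The left-hand side of every FD is a superkey, so BCNF is satisfied.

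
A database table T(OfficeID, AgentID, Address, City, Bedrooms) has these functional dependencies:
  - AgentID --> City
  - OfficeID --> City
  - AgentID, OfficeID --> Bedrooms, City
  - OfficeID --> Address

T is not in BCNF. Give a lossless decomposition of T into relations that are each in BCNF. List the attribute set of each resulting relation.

Candidate key of the original relation: {AgentID, OfficeID}.
In {Address, AgentID, Bedrooms, City, OfficeID}, {AgentID} is not a superkey ({AgentID}⁺ restricted to this set is {AgentID, City}), so split on AgentID --> City into {AgentID, City} and {Address, AgentID, Bedrooms, OfficeID}.
{AgentID, City} has no BCNF violation.
In {Address, AgentID, Bedrooms, OfficeID}, {OfficeID} is not a superkey ({OfficeID}⁺ restricted to this set is {Address, OfficeID}), so split on OfficeID --> Address into {Address, OfficeID} and {AgentID, Bedrooms, OfficeID}.
{Address, OfficeID} has no BCNF violation.
{AgentID, Bedrooms, OfficeID} has no BCNF violation.

{Address, OfficeID}; {AgentID, Bedrooms, OfficeID}; {AgentID, City}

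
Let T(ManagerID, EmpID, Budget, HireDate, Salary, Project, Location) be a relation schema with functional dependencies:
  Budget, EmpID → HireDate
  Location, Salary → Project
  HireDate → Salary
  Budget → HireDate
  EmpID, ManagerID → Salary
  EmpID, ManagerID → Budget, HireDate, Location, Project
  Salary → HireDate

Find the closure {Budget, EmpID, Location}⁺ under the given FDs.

Start with {Budget, EmpID, Location}.
Budget, EmpID → HireDate applies; add {HireDate} → now {Budget, EmpID, HireDate, Location}.
HireDate → Salary applies; add {Salary} → now {Budget, EmpID, HireDate, Location, Salary}.
Location, Salary → Project applies; add {Project} → now {Budget, EmpID, HireDate, Location, Project, Salary}.
No further FD applies.

{Budget, EmpID, HireDate, Location, Project, Salary}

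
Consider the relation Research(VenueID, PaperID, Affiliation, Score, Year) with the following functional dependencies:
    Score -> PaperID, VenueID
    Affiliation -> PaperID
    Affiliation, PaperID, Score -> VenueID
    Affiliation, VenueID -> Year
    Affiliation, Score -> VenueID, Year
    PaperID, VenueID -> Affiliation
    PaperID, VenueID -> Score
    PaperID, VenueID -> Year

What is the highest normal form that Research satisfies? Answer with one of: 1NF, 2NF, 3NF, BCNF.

3NF

Candidate keys: {Affiliation, VenueID}, {PaperID, VenueID}, {Score}. Prime attributes: {Affiliation, PaperID, Score, VenueID}.
For Affiliation -> PaperID we have {Affiliation}⁺ = {Affiliation, PaperID}; {Affiliation} is not a superkey, so BCNF fails.
But every attribute on its right side ({PaperID}) is prime, and the same holds for every other non-superkey FD, so 3NF still holds.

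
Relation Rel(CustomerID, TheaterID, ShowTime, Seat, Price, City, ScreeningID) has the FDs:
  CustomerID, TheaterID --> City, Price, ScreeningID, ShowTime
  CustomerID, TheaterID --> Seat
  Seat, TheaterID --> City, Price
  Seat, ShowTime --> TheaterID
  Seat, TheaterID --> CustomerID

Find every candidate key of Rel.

{CustomerID, TheaterID} is a candidate key since {CustomerID, TheaterID}⁺ = {City, CustomerID, Price, ScreeningID, Seat, ShowTime, TheaterID} covers every attribute.
{Seat, ShowTime} is a candidate key since {Seat, ShowTime}⁺ = {City, CustomerID, Price, ScreeningID, Seat, ShowTime, TheaterID} covers every attribute.
{Seat, TheaterID} is a candidate key since {Seat, TheaterID}⁺ = {City, CustomerID, Price, ScreeningID, Seat, ShowTime, TheaterID} covers every attribute.
No proper subset of any of these is a key, and no other minimal superkey exists.

{CustomerID, TheaterID}, {Seat, ShowTime}, {Seat, TheaterID}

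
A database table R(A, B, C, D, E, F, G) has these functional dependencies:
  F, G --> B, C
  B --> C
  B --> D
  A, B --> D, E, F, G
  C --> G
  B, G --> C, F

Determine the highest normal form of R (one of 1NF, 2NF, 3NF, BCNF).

1NF

Candidate keys: {A, B}, {A, C, F}, {A, F, G}. Prime attributes: {A, B, C, F, G}.
For F, G --> B, C we have {F, G}⁺ = {B, C, D, F, G}; {F, G} is not a superkey, so BCNF fails.
B --> D determines the non-prime attribute {D} from a non-superkey — 3NF is violated.
Since {B} ⊂ {A, B} and {B}⁺ ⊇ {D} with {D} non-prime, there is a partial dependency; 2NF fails.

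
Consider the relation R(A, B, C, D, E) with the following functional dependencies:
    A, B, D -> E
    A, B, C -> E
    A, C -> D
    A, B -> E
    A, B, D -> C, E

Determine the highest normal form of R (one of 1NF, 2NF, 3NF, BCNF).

Candidate keys: {A, B, C}, {A, B, D}. Prime attributes: {A, B, C, D}.
For A, C -> D we have {A, C}⁺ = {A, C, D}; {A, C} is not a superkey, so BCNF fails.
A, B -> E has non-prime {E} on the right and a non-superkey on the left, so 3NF fails.
The proper key subset {A, B} of {A, B, C} determines non-prime {E}, so the relation is not even in 2NF.

1NF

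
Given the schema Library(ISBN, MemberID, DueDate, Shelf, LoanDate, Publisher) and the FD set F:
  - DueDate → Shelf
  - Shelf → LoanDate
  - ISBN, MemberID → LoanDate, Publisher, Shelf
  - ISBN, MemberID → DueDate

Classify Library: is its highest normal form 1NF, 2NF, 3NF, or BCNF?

2NF

Candidate key: {ISBN, MemberID}. Prime attributes: {ISBN, MemberID}.
DueDate → Shelf: {DueDate}⁺ = {DueDate, LoanDate, Shelf}, which is not all of the attributes, so the left side is not a superkey — BCNF is violated.
DueDate → Shelf determines the non-prime attribute {Shelf} from a non-superkey — 3NF is violated.
No non-prime attribute depends on a proper subset of any candidate key, so 2NF holds.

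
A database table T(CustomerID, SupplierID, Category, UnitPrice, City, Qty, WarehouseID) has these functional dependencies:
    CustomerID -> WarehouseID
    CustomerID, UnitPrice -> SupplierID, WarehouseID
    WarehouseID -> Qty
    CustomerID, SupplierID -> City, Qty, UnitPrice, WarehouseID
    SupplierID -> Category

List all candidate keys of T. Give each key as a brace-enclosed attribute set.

{CustomerID, SupplierID}, {CustomerID, UnitPrice}

No FD produces {CustomerID}, so it must be in every candidate key.
{CustomerID, SupplierID}⁺ = {Category, City, CustomerID, Qty, SupplierID, UnitPrice, WarehouseID}, which is every attribute, so {CustomerID, SupplierID} is a candidate key.
{CustomerID, UnitPrice}⁺ = {Category, City, CustomerID, Qty, SupplierID, UnitPrice, WarehouseID}, which is every attribute, so {CustomerID, UnitPrice} is a candidate key.
These are minimal and exhaustive — every other superkey contains one of them.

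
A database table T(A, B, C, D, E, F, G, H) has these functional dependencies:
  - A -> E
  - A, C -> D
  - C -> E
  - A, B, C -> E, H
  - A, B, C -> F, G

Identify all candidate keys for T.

Attributes never on any right-hand side: {A, B, C} — every candidate key must contain all of them.
{A, B, C}⁺ = {A, B, C, D, E, F, G, H} — all of the relation — so {A, B, C} is a candidate key.
No other minimal set has full closure, so this is the only candidate key.

{A, B, C}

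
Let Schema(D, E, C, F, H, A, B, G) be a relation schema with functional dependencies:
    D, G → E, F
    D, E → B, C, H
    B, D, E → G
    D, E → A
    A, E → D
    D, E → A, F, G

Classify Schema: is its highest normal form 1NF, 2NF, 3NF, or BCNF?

BCNF

Candidate keys: {A, E}, {D, E}, {D, G}. Prime attributes: {A, D, E, G}.
Each dependency's left side is a superkey — BCNF holds.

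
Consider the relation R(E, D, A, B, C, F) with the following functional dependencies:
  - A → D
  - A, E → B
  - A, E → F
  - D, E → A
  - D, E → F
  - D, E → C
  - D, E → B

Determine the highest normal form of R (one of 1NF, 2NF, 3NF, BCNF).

Candidate keys: {A, E}, {D, E}. Prime attributes: {A, D, E}.
For A → D we have {A}⁺ = {A, D}; {A} is not a superkey, so BCNF fails.
But every attribute on its right side ({D}) is prime, and the same holds for every other non-superkey FD, so 3NF still holds.

3NF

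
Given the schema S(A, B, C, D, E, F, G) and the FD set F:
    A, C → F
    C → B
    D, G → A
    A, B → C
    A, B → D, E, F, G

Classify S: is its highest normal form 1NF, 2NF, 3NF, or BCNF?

3NF

Candidate keys: {A, B}, {A, C}, {B, D, G}, {C, D, G}. Prime attributes: {A, B, C, D, G}.
For C → B we have {C}⁺ = {B, C}; {C} is not a superkey, so BCNF fails.
Since {B} ⊆ prime attributes and every other non-superkey FD also has a prime right side, the schema is in 3NF.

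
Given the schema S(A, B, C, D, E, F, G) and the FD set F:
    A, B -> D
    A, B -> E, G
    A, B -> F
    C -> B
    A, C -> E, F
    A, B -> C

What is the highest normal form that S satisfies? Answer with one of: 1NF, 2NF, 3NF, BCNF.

3NF

Candidate keys: {A, B}, {A, C}. Prime attributes: {A, B, C}.
For C -> B we have {C}⁺ = {B, C}; {C} is not a superkey, so BCNF fails.
But every attribute on its right side ({B}) is prime, and the same holds for every other non-superkey FD, so 3NF still holds.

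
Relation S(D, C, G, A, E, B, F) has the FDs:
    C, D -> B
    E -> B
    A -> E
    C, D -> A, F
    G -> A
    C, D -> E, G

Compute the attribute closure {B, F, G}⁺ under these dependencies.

{A, B, E, F, G}

Start with {B, F, G}.
G -> A applies; add {A} → now {A, B, F, G}.
A -> E applies; add {E} → now {A, B, E, F, G}.
No further FD applies.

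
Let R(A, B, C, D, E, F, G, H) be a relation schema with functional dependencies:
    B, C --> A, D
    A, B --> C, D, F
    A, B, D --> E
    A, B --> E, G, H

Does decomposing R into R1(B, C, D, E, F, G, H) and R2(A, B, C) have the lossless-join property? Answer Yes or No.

Yes

R1 ∩ R2 = {B, C}; its closure under F is {A, B, C, D, E, F, G, H}.
Since R1 ⊆ {A, B, C, D, E, F, G, H}, the intersection is a superkey of R1; the decomposition is lossless.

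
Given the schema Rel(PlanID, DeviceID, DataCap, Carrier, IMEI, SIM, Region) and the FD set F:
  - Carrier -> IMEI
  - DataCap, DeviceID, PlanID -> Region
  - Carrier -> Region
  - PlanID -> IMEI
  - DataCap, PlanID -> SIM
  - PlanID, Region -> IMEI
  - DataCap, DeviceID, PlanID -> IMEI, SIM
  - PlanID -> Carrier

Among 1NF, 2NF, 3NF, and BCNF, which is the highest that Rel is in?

1NF

Candidate key: {DataCap, DeviceID, PlanID}. Prime attributes: {DataCap, DeviceID, PlanID}.
Carrier -> IMEI: {Carrier}⁺ = {Carrier, IMEI, Region}, which is not all of the attributes, so the left side is not a superkey — BCNF is violated.
Because {IMEI} is non-prime and the left side of Carrier -> IMEI is not a superkey, the relation is not in 3NF.
Since {PlanID} ⊂ {DataCap, DeviceID, PlanID} and {PlanID}⁺ ⊇ {Carrier, IMEI, Region} with {Carrier, IMEI, Region} non-prime, there is a partial dependency; 2NF fails.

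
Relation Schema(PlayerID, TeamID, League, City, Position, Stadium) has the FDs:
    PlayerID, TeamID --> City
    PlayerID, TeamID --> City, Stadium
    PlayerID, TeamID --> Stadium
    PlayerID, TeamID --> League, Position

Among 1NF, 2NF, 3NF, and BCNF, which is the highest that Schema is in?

Candidate key: {PlayerID, TeamID}. Prime attributes: {PlayerID, TeamID}.
Each dependency's left side is a superkey — BCNF holds.

BCNF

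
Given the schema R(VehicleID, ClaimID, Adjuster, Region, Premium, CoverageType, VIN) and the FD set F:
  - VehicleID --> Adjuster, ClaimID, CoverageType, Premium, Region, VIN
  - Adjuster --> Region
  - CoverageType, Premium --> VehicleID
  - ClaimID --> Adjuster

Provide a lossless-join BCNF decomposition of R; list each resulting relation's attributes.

Candidate keys of the original relation: {CoverageType, Premium}, {VehicleID}.
{Adjuster, ClaimID, CoverageType, Premium, Region, VIN, VehicleID}: {Adjuster} determines {Adjuster, Region} here but is not a superkey — split on Adjuster --> Region, giving {Adjuster, Region} and {Adjuster, ClaimID, CoverageType, Premium, VIN, VehicleID}.
{Adjuster, Region} has no BCNF violation.
{Adjuster, ClaimID, CoverageType, Premium, VIN, VehicleID}: {ClaimID} determines {Adjuster, ClaimID} here but is not a superkey — split on ClaimID --> Adjuster, giving {Adjuster, ClaimID} and {ClaimID, CoverageType, Premium, VIN, VehicleID}.
{Adjuster, ClaimID} has no BCNF violation.
{ClaimID, CoverageType, Premium, VIN, VehicleID} has no BCNF violation.

{Adjuster, ClaimID}; {Adjuster, Region}; {ClaimID, CoverageType, Premium, VIN, VehicleID}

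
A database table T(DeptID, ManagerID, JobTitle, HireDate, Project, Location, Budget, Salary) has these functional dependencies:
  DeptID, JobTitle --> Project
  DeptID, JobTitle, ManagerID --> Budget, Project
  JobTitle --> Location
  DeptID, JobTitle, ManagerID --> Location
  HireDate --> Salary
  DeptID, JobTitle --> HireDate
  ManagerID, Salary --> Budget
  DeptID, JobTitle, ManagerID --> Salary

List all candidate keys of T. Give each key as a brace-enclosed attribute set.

Attributes never on any right-hand side: {DeptID, JobTitle, ManagerID} — every candidate key must contain all of them.
{DeptID, JobTitle, ManagerID} is a candidate key since {DeptID, JobTitle, ManagerID}⁺ = {Budget, DeptID, HireDate, JobTitle, Location, ManagerID, Project, Salary} covers every attribute.
Every other attribute set either contains this one or has a smaller closure.

{DeptID, JobTitle, ManagerID}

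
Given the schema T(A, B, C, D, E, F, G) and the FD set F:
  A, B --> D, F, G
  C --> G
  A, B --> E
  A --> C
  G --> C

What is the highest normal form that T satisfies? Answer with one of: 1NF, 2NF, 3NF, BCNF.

Candidate key: {A, B}. Prime attributes: {A, B}.
C --> G: {C}⁺ = {C, G}, which is not all of the attributes, so the left side is not a superkey — BCNF is violated.
C --> G determines the non-prime attribute {G} from a non-superkey — 3NF is violated.
{A} is a proper subset of the key {A, B}, and {A}⁺ contains the non-prime attributes {C, G} — a partial dependency, so 2NF is violated.

1NF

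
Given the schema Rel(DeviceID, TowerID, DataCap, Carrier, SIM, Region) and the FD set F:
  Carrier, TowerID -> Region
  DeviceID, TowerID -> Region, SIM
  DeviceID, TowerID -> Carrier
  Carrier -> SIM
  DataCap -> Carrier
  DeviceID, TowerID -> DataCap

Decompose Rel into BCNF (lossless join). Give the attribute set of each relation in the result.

{Carrier, DataCap}; {Carrier, Region, TowerID}; {Carrier, SIM}; {DataCap, DeviceID, TowerID}

Candidate key of the original relation: {DeviceID, TowerID}.
Within {Carrier, DataCap, DeviceID, Region, SIM, TowerID}: {Carrier, TowerID}⁺ ∩ {Carrier, DataCap, DeviceID, Region, SIM, TowerID} = {Carrier, Region, SIM, TowerID}, not the whole set, so Carrier, TowerID -> Region, SIM violates BCNF; decompose into {Carrier, Region, SIM, TowerID} and {Carrier, DataCap, DeviceID, TowerID}.
Within {Carrier, Region, SIM, TowerID}: {Carrier}⁺ ∩ {Carrier, Region, SIM, TowerID} = {Carrier, SIM}, not the whole set, so Carrier -> SIM violates BCNF; decompose into {Carrier, SIM} and {Carrier, Region, TowerID}.
{Carrier, SIM}: every determinant is a superkey — BCNF.
{Carrier, Region, TowerID}: every determinant is a superkey — BCNF.
Within {Carrier, DataCap, DeviceID, TowerID}: {DataCap}⁺ ∩ {Carrier, DataCap, DeviceID, TowerID} = {Carrier, DataCap}, not the whole set, so DataCap -> Carrier violates BCNF; decompose into {Carrier, DataCap} and {DataCap, DeviceID, TowerID}.
{Carrier, DataCap}: every determinant is a superkey — BCNF.
{DataCap, DeviceID, TowerID}: every determinant is a superkey — BCNF.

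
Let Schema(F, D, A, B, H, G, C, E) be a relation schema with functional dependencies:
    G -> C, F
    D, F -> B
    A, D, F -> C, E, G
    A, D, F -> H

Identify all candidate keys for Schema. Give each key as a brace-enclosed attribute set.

{A, D, F}, {A, D, G}

No FD produces {A, D}, so they must be in every candidate key.
{A, D, F}⁺ = {A, B, C, D, E, F, G, H} — all of the relation — so {A, D, F} is a candidate key.
{A, D, G}⁺ = {A, B, C, D, E, F, G, H} — all of the relation — so {A, D, G} is a candidate key.
These are minimal and exhaustive — every other superkey contains one of them.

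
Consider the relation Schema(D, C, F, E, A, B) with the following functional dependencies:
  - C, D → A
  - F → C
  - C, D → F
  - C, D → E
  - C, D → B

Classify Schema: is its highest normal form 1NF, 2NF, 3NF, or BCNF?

Candidate keys: {C, D}, {D, F}. Prime attributes: {C, D, F}.
For F → C we have {F}⁺ = {C, F}; {F} is not a superkey, so BCNF fails.
But every attribute on its right side ({C}) is prime, and the same holds for every other non-superkey FD, so 3NF still holds.

3NF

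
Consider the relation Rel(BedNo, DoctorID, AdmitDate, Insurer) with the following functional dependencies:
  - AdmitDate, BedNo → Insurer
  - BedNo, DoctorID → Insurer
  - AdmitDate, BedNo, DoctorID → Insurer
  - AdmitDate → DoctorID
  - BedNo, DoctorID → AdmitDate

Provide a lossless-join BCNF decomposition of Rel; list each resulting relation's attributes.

{AdmitDate, BedNo, Insurer}; {AdmitDate, DoctorID}

Candidate keys of the original relation: {AdmitDate, BedNo}, {BedNo, DoctorID}.
{AdmitDate, BedNo, DoctorID, Insurer}: {AdmitDate} determines {AdmitDate, DoctorID} here but is not a superkey — split on AdmitDate → DoctorID, giving {AdmitDate, DoctorID} and {AdmitDate, BedNo, Insurer}.
{AdmitDate, DoctorID}: every determinant is a superkey — BCNF.
{AdmitDate, BedNo, Insurer}: every determinant is a superkey — BCNF.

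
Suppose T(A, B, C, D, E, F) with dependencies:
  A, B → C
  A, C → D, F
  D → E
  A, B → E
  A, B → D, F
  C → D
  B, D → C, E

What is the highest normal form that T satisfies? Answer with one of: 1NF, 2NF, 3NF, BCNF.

2NF

Candidate key: {A, B}. Prime attributes: {A, B}.
For A, C → D, F we have {A, C}⁺ = {A, C, D, E, F}; {A, C} is not a superkey, so BCNF fails.
A, C → D, F has non-prime {D, F} on the right and a non-superkey on the left, so 3NF fails.
No proper subset of a key has a non-prime attribute in its closure, so there is no partial dependency; 2NF holds.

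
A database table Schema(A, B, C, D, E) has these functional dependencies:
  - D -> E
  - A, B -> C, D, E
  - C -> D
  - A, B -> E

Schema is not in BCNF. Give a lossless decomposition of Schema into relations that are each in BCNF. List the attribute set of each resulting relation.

Candidate key of the original relation: {A, B}.
In {A, B, C, D, E}, {D} is not a superkey ({D}⁺ restricted to this set is {D, E}), so split on D -> E into {D, E} and {A, B, C, D}.
{D, E}: every determinant is a superkey — BCNF.
In {A, B, C, D}, {C} is not a superkey ({C}⁺ restricted to this set is {C, D}), so split on C -> D into {C, D} and {A, B, C}.
{C, D}: every determinant is a superkey — BCNF.
{A, B, C}: every determinant is a superkey — BCNF.

{A, B, C}; {C, D}; {D, E}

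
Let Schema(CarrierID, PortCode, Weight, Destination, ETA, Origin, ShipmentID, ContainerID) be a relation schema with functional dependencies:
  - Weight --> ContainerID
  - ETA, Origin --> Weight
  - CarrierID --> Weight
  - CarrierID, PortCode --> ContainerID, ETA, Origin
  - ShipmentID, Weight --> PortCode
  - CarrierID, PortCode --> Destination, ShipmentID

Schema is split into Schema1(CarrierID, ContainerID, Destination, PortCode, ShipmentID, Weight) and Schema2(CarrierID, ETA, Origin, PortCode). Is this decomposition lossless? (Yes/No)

Schema1 ∩ Schema2 = {CarrierID, PortCode}; its closure under F is {CarrierID, ContainerID, Destination, ETA, Origin, PortCode, ShipmentID, Weight}.
Schema1 is contained in that closure, so Schema1 ∩ Schema2 --> Schema1 holds and the join is lossless.

Yes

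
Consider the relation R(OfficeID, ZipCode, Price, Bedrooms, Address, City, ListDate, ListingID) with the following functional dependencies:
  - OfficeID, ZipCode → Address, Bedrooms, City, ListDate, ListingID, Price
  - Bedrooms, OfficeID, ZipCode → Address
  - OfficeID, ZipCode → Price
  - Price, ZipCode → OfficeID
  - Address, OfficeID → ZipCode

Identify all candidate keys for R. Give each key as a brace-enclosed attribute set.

{Address, OfficeID}⁺ = {Address, Bedrooms, City, ListDate, ListingID, OfficeID, Price, ZipCode}, which is every attribute, so {Address, OfficeID} is a candidate key.
{OfficeID, ZipCode}⁺ = {Address, Bedrooms, City, ListDate, ListingID, OfficeID, Price, ZipCode}, which is every attribute, so {OfficeID, ZipCode} is a candidate key.
{Price, ZipCode}⁺ = {Address, Bedrooms, City, ListDate, ListingID, OfficeID, Price, ZipCode}, which is every attribute, so {Price, ZipCode} is a candidate key.
These are minimal and exhaustive — every other superkey contains one of them.

{Address, OfficeID}, {OfficeID, ZipCode}, {Price, ZipCode}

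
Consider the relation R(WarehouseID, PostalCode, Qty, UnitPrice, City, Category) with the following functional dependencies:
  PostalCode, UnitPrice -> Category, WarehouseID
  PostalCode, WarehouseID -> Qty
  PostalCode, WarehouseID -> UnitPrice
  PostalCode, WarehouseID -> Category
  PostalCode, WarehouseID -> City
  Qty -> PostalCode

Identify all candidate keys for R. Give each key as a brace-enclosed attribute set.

{PostalCode, UnitPrice}⁺ = {Category, City, PostalCode, Qty, UnitPrice, WarehouseID} — all of the relation — so {PostalCode, UnitPrice} is a candidate key.
{PostalCode, WarehouseID}⁺ = {Category, City, PostalCode, Qty, UnitPrice, WarehouseID} — all of the relation — so {PostalCode, WarehouseID} is a candidate key.
{Qty, UnitPrice}⁺ = {Category, City, PostalCode, Qty, UnitPrice, WarehouseID} — all of the relation — so {Qty, UnitPrice} is a candidate key.
{Qty, WarehouseID}⁺ = {Category, City, PostalCode, Qty, UnitPrice, WarehouseID} — all of the relation — so {Qty, WarehouseID} is a candidate key.
These are minimal and exhaustive — every other superkey contains one of them.

{PostalCode, UnitPrice}, {PostalCode, WarehouseID}, {Qty, UnitPrice}, {Qty, WarehouseID}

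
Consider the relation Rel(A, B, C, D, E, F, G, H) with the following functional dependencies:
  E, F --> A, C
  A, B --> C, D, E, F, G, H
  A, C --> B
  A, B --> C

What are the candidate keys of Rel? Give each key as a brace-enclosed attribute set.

{A, B}, {A, C}, {E, F}

{A, B} is a candidate key since {A, B}⁺ = {A, B, C, D, E, F, G, H} covers every attribute.
{A, C} is a candidate key since {A, C}⁺ = {A, B, C, D, E, F, G, H} covers every attribute.
{E, F} is a candidate key since {E, F}⁺ = {A, B, C, D, E, F, G, H} covers every attribute.
No proper subset of any of these is a key, and no other minimal superkey exists.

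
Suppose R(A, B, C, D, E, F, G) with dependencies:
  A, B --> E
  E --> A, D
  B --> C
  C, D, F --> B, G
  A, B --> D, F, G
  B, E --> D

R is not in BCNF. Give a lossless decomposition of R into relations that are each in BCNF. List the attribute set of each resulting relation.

{A, D, E}; {B, C}; {B, E, F, G}

Candidate keys of the original relation: {A, B}, {A, C, D, F}, {B, E}, {C, E, F}.
{A, B, C, D, E, F, G}: {E} determines {A, D, E} here but is not a superkey — split on E --> A, D, giving {A, D, E} and {B, C, E, F, G}.
{A, D, E} is in BCNF.
{B, C, E, F, G}: {B} determines {B, C} here but is not a superkey — split on B --> C, giving {B, C} and {B, E, F, G}.
{B, C} is in BCNF.
{B, E, F, G} is in BCNF.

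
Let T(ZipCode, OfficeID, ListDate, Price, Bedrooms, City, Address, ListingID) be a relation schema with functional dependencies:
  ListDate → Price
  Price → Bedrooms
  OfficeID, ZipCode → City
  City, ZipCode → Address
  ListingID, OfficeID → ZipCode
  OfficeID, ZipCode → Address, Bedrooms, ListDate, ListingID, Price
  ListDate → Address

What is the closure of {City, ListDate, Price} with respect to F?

Start with {City, ListDate, Price}.
Price → Bedrooms applies; add {Bedrooms} → now {Bedrooms, City, ListDate, Price}.
ListDate → Address applies; add {Address} → now {Address, Bedrooms, City, ListDate, Price}.
No further FD applies.

{Address, Bedrooms, City, ListDate, Price}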